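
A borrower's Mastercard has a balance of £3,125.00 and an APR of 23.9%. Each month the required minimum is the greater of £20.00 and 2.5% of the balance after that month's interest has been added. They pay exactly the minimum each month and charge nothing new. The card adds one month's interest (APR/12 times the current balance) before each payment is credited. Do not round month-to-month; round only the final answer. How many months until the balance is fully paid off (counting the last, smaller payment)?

Monthly rate r = 23.9%/12 = 1.99167% = 0.0199167.
While 2.5% of the post-interest balance exceeds £20.00, each month B ← (B·(1+r))·(1 − 0.025), i.e. B shrinks by the factor (1+r)·0.975 = 0.99442.
This holds for months 1–247. Entering month 248 the balance is £784.27; 2.5% of the post-interest balance is now below £20.00, so the flat £20.00 minimum applies from here.
From month 248 a fixed £20.00 at rate r clears £784.27 in 78 more payments. Total: 247 + 78 = 325 months.

325 months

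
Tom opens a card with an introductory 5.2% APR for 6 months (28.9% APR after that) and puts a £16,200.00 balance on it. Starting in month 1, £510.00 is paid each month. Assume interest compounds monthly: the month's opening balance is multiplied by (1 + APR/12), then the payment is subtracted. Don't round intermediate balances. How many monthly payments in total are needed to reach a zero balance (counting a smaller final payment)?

Promo months 1–6 at r₀ = 5.2%/12 = 0.00433333; months 7+ at r₁ = 28.9%/12 = 0.0240833.
After month 6: iterate B ← B·(1+r₀) − £510.00 for 6 months → £13,532.45.
Then at r₁ with £510.00/mo: n₂ = −ln(1 − r₁·B/P)/ln(1+r₁) ≈ 42.82 → 43 more payments.

49 months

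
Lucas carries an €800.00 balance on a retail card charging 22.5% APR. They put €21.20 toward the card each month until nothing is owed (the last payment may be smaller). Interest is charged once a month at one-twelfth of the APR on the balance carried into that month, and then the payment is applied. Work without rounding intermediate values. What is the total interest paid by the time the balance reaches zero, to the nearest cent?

Monthly rate r = 22.5%/12 = 1.875% = 0.01875.
Payoff takes n = ⌈−ln(1 − rB₀/P)/ln(1+r)⌉ = ⌈66.184⌉ = 67 payments; the last is €3.92.
Total paid = 66·€21.20 + €3.92 = €1,403.12.
Total interest = total paid − principal = €1,403.12 − €800.00 = €603.12.

€603.12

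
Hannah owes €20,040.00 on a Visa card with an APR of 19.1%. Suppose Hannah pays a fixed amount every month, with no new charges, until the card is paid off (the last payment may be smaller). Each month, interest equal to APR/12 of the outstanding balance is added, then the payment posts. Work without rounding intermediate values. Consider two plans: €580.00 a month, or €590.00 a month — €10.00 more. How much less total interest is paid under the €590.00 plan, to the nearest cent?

€260.56

Monthly rate r = 19.1%/12 = 1.59167% = 0.0159167.
At €580.00/mo: n = ⌈−ln(1 − rB₀/P)/ln(1+r)⌉ = 51 payments (last €325.32); total interest = total paid − €20,040.00 = €9,285.32.
At €590.00/mo: 50 payments (last €154.76); total interest €9,024.76.
Interest saved = €9,285.32 − €9,024.76 = €260.56.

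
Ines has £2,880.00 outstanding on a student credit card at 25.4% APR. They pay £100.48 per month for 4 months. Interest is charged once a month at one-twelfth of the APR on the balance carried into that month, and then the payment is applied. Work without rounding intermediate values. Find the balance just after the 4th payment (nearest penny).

Monthly rate r = 25.4%/12 = 2.11667% = 0.0211667.
Each month: B ← B·(1+r) − £100.48.
Month 1: interest £60.96; balance after payment £2,840.48.
Month 2: interest £60.12; balance after payment £2,800.12.
Month 3: interest £59.27; balance after payment £2,758.91.
Month 4: interest £58.40; balance after payment £2,716.83.

£2,716.83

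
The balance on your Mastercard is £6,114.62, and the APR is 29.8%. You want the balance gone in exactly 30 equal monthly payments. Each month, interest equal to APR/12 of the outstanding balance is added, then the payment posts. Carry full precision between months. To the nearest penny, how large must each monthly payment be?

£291.49

Monthly rate r = 29.8%/12 = 2.48333% = 0.0248333.
Level-payment amortization: P = B₀·r / (1 − (1+r)^(−n)) = 6114.62·0.0248333 / (1 − 1.02483^(−30)).
Denominator 1 − (1+r)^(−30) = 0.520925869.
P = 151.846 / 0.520925869 ≈ 291.49.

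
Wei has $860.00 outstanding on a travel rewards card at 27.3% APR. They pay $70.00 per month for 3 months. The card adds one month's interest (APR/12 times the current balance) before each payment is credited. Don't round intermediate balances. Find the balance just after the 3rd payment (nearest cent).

Monthly rate r = 27.3%/12 = 2.275% = 0.02275.
Each month: B ← B·(1+r) − $70.00.
Month 1: interest $19.56; balance after payment $809.57.
Month 2: interest $18.42; balance after payment $757.98.
Month 3: interest $17.24; balance after payment $705.23.

$705.23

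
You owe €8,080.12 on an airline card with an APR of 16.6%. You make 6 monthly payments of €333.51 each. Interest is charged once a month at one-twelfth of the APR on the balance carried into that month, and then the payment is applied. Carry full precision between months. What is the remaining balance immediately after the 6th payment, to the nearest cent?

€6,702.84

Monthly rate r = 16.6%/12 = 1.38333% = 0.0138333.
Each month: B ← B·(1+r) − €333.51.
Month 1: interest €111.77; balance after payment €7,858.38.
Month 2: interest €108.71; balance after payment €7,633.58.
Month 3: interest €105.60; balance after payment €7,405.67.
Month 4: interest €102.45; balance after payment €7,174.61.
Month 5: interest €99.25; balance after payment €6,940.34.
Month 6: interest €96.01; balance after payment €6,702.84.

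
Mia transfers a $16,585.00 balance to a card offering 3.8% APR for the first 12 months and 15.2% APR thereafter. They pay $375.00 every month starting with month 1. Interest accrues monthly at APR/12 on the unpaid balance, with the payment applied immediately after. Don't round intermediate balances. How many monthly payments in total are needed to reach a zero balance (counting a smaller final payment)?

57 payments

Promo months 1–12 at r₀ = 3.8%/12 = 0.00316667; months 13+ at r₁ = 15.2%/12 = 0.0126667.
After month 12: iterate B ← B·(1+r₀) − $375.00 for 12 months → $12,647.11.
Then at r₁ with $375.00/mo: n₂ = −ln(1 − r₁·B/P)/ln(1+r₁) ≈ 44.27 → 45 more payments.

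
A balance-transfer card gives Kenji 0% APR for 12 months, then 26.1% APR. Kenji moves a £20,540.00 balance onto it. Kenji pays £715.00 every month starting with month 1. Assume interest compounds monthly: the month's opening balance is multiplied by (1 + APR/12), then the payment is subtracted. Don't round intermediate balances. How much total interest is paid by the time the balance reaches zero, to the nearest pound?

£3,069

Promo months 1–12 at r₀ = 0%/12 = 0; months 13+ at r₁ = 26.1%/12 = 0.02175.
After month 12 (no interest yet): B = £20,540.00 − 12·£715.00 = £11,960.00.
Then at r₁ with £715.00/mo: n₂ = −ln(1 − r₁·B/P)/ln(1+r₁) ≈ 21.02 → 22 more payments.
Total paid = 33·£715.00 + £14.01 = £23,609.01; interest = £23,609.01 − £20,540.00 = £3,069.01.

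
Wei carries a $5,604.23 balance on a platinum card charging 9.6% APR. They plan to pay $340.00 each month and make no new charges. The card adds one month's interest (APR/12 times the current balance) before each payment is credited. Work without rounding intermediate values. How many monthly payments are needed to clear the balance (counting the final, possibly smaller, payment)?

Monthly rate r = 9.6%/12 = 0.8% = 0.008.
Recurrence: B ← B·(1+r) − $340.00.
Month 1: interest $44.83; balance after payment $5,309.06.
Month 2: interest $42.47; balance after payment $5,011.54.
Closed form: n = −ln(1 − rB₀/P)/ln(1+r) = −ln(0.86814)/ln(1.008) ≈ 17.747, so the balance reaches zero during payment 18.

18 payments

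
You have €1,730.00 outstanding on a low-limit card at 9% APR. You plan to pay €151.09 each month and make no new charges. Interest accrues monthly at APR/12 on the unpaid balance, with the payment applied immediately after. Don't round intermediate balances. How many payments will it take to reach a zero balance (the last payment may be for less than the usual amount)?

13 payments

Monthly rate r = 9%/12 = 0.75% = 0.0075.
Recurrence: B ← B·(1+r) − €151.09.
Month 1: interest €12.97; balance after payment €1,591.88.
Month 2: interest €11.94; balance after payment €1,452.73.
Closed form: n = −ln(1 − rB₀/P)/ln(1+r) = −ln(0.91412)/ln(1.0075) ≈ 12.017, so the balance reaches zero during payment 13.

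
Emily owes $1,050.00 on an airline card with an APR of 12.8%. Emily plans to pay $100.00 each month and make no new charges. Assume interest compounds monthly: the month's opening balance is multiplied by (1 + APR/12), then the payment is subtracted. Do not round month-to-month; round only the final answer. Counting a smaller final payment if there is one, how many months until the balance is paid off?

Monthly rate r = 12.8%/12 = 1.06667% = 0.0106667.
Recurrence: B ← B·(1+r) − $100.00.
Month 1: interest $11.20; balance after payment $961.20.
Month 2: interest $10.25; balance after payment $871.45.
Closed form: n = −ln(1 − rB₀/P)/ln(1+r) = −ln(0.888)/ln(1.01067) ≈ 11.195, so the balance reaches zero during payment 12.

12 months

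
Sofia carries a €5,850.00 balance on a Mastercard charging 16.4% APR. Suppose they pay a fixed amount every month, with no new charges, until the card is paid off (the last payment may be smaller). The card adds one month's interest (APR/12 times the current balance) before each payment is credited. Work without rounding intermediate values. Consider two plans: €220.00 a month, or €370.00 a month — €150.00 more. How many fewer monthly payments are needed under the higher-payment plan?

Monthly rate r = 16.4%/12 = 1.36667% = 0.0136667.
At €220.00/mo: n = ⌈−ln(1 − rB₀/P)/ln(1+r)⌉ = 34 payments (last €59.97); total interest = total paid − €5,850.00 = €1,469.97.
At €370.00/mo: 18 payments (last €346.04); total interest €786.04.
Payments saved = 34 − 18 = 16.

16 fewer payments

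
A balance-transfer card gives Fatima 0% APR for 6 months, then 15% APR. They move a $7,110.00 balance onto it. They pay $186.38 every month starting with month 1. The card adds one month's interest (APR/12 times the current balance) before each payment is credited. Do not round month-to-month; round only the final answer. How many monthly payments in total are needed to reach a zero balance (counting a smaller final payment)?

48 payments

Promo months 1–6 at r₀ = 0%/12 = 0; months 7+ at r₁ = 15%/12 = 0.0125.
After month 6 (no interest yet): B = $7,110.00 − 6·$186.38 = $5,991.72.
Then at r₁ with $186.38/mo: n₂ = −ln(1 − r₁·B/P)/ln(1+r₁) ≈ 41.37 → 42 more payments.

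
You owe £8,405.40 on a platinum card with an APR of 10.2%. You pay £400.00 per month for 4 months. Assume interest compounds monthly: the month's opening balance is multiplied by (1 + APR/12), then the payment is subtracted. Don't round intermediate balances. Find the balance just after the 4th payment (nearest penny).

Monthly rate r = 10.2%/12 = 0.85% = 0.0085.
Each month: B ← B·(1+r) − £400.00.
Month 1: interest £71.45; balance after payment £8,076.85.
Month 2: interest £68.65; balance after payment £7,745.50.
Month 3: interest £65.84; balance after payment £7,411.34.
Month 4: interest £63.00; balance after payment £7,074.33.

£7,074.33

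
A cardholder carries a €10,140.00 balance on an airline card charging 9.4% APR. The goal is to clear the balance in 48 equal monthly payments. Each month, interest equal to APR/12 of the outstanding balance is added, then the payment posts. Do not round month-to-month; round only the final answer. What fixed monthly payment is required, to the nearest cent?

€254.26

Monthly rate r = 9.4%/12 = 0.783333% = 0.00783333.
Level-payment amortization: P = B₀·r / (1 − (1+r)^(−n)) = 10140.00·0.00783333 / (1 − 1.00783^(−48)).
Denominator 1 − (1+r)^(−48) = 0.312391043.
P = 79.43 / 0.312391043 ≈ 254.26.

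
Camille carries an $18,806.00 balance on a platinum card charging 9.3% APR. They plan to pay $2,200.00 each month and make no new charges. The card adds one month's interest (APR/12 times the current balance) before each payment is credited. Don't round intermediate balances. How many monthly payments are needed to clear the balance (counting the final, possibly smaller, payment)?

Monthly rate r = 9.3%/12 = 0.775% = 0.00775.
Recurrence: B ← B·(1+r) − $2,200.00.
Month 1: interest $145.75; balance after payment $16,751.75.
Month 2: interest $129.83; balance after payment $14,681.57.
Closed form: n = −ln(1 − rB₀/P)/ln(1+r) = −ln(0.93375)/ln(1.00775) ≈ 8.879, so the balance reaches zero during payment 9.

9 payments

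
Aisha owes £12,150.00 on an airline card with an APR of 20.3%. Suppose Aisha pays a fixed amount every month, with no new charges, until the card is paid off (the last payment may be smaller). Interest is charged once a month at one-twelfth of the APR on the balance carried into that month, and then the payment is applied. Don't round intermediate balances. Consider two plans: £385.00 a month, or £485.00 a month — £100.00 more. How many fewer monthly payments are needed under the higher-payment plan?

13 fewer payments

Monthly rate r = 20.3%/12 = 1.69167% = 0.0169167.
At £385.00/mo: n = ⌈−ln(1 − rB₀/P)/ln(1+r)⌉ = 46 payments (last £193.46); total interest = total paid − £12,150.00 = £5,368.46.
At £485.00/mo: 33 payments (last £418.98); total interest £3,788.98.
Payments saved = 46 − 33 = 13.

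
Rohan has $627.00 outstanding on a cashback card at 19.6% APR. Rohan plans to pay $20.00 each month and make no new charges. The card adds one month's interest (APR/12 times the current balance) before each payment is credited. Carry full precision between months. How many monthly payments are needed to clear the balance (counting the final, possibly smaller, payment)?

45 months

Monthly rate r = 19.6%/12 = 1.63333% = 0.0163333.
Recurrence: B ← B·(1+r) − $20.00.
Month 1: interest $10.24; balance after payment $617.24.
Month 2: interest $10.08; balance after payment $607.32.
Closed form: n = −ln(1 − rB₀/P)/ln(1+r) = −ln(0.48795)/ln(1.01633) ≈ 44.289, so the balance reaches zero during payment 45.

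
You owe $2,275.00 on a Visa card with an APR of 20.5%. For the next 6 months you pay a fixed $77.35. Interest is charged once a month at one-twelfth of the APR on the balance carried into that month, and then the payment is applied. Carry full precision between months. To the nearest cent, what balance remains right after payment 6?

$2,034.00

Monthly rate r = 20.5%/12 = 1.70833% = 0.0170833.
Each month: B ← B·(1+r) − $77.35.
Month 1: interest $38.86; balance after payment $2,236.51.
Month 2: interest $38.21; balance after payment $2,197.37.
Month 3: interest $37.54; balance after payment $2,157.56.
Month 4: interest $36.86; balance after payment $2,117.07.
Month 5: interest $36.17; balance after payment $2,075.89.
Month 6: interest $35.46; balance after payment $2,034.00.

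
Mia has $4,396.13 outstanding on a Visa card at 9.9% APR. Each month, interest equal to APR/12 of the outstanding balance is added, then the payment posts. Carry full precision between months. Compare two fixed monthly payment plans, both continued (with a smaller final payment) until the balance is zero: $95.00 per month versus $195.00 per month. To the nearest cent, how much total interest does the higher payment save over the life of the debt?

$676.44

Monthly rate r = 9.9%/12 = 0.825% = 0.00825.
At $95.00/mo: n = ⌈−ln(1 − rB₀/P)/ln(1+r)⌉ = 59 payments (last $50.47); total interest = total paid − $4,396.13 = $1,164.34.
At $195.00/mo: 26 payments (last $9.03); total interest $487.90.
Interest saved = $1,164.34 − $487.90 = $676.44.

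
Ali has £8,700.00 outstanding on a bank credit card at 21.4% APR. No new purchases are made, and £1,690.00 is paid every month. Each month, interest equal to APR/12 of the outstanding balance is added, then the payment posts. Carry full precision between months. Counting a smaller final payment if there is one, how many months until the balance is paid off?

Monthly rate r = 21.4%/12 = 1.78333% = 0.0178333.
Recurrence: B ← B·(1+r) − £1,690.00.
Month 1: interest £155.15; balance after payment £7,165.15.
Month 2: interest £127.78; balance after payment £5,602.93.
Month 3: interest £99.92; balance after payment £4,012.85.
Month 4: interest £71.56; balance after payment £2,394.41.
Month 5: interest £42.70; balance after payment £747.11.
Month 6: interest £13.32; balance after payment £0.00.

6 payments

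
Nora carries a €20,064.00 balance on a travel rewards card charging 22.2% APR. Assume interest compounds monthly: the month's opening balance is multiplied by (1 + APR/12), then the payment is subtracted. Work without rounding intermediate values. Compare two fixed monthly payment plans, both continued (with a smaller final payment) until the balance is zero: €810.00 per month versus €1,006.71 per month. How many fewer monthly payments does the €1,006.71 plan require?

8 fewer payments

Monthly rate r = 22.2%/12 = 1.85% = 0.0185.
At €810.00/mo: n = ⌈−ln(1 − rB₀/P)/ln(1+r)⌉ = 34 payments (last €356.76); total interest = total paid − €20,064.00 = €7,022.76.
At €1,006.71/mo: 26 payments (last €95.02); total interest €5,198.77.
Payments saved = 34 − 26 = 8.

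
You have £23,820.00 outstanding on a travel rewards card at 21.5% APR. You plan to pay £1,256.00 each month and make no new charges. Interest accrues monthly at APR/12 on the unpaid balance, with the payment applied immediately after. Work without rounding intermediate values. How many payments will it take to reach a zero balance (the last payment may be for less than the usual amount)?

Monthly rate r = 21.5%/12 = 1.79167% = 0.0179167.
Recurrence: B ← B·(1+r) − £1,256.00.
Month 1: interest £426.78; balance after payment £22,990.78.
Month 2: interest £411.92; balance after payment £22,146.69.
Closed form: n = −ln(1 − rB₀/P)/ln(1+r) = −ln(0.66021)/ln(1.01792) ≈ 23.381, so the balance reaches zero during payment 24.

24 payments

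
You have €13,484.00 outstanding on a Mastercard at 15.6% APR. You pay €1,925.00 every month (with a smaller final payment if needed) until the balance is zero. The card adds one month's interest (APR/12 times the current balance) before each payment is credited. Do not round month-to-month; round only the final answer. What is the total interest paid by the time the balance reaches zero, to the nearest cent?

€748.61

Monthly rate r = 15.6%/12 = 1.3% = 0.013.
Payoff takes n = ⌈−ln(1 − rB₀/P)/ln(1+r)⌉ = ⌈7.392⌉ = 8 payments; the last is €757.61.
Total paid = 7·€1,925.00 + €757.61 = €14,232.61.
Total interest = total paid − principal = €14,232.61 − €13,484.00 = €748.61.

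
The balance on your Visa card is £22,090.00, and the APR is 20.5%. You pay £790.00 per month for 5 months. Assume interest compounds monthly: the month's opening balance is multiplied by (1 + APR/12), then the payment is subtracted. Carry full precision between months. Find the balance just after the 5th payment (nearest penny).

Monthly rate r = 20.5%/12 = 1.70833% = 0.0170833.
Each month: B ← B·(1+r) − £790.00.
Month 1: interest £377.37; balance after payment £21,677.37.
Month 2: interest £370.32; balance after payment £21,257.69.
Month 3: interest £363.15; balance after payment £20,830.84.
Month 4: interest £355.86; balance after payment £20,396.71.
Month 5: interest £348.44; balance after payment £19,955.15.

£19,955.15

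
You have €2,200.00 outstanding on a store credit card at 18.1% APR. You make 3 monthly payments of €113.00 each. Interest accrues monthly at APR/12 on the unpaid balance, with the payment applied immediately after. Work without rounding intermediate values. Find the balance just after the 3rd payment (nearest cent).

Monthly rate r = 18.1%/12 = 1.50833% = 0.0150833.
Each month: B ← B·(1+r) − €113.00.
Month 1: interest €33.18; balance after payment €2,120.18.
Month 2: interest €31.98; balance after payment €2,039.16.
Month 3: interest €30.76; balance after payment €1,956.92.

€1,956.92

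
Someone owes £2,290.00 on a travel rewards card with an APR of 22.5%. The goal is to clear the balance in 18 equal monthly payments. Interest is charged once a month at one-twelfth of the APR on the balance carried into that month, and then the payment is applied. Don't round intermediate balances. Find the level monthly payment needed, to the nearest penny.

£151.07

Monthly rate r = 22.5%/12 = 1.875% = 0.01875.
Level-payment amortization: P = B₀·r / (1 − (1+r)^(−n)) = 2290.00·0.01875 / (1 − 1.01875^(−18)).
Denominator 1 − (1+r)^(−18) = 0.284214645.
P = 42.9375 / 0.284214645 ≈ 151.07.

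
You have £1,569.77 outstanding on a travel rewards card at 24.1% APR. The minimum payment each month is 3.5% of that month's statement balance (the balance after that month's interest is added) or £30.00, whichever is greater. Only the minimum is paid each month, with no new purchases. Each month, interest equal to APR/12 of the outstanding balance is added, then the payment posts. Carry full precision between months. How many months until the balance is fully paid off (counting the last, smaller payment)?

82 months

Monthly rate r = 24.1%/12 = 2.00833% = 0.0200833.
While 3.5% of the post-interest balance exceeds £30.00, each month B ← (B·(1+r))·(1 − 0.035), i.e. B shrinks by the factor (1+r)·0.965 = 0.98438.
This holds for months 1–40. Entering month 41 the balance is £836.29; 3.5% of the post-interest balance is now below £30.00, so the flat £30.00 minimum applies from here.
From month 41 a fixed £30.00 at rate r clears £836.29 in 42 more payments. Total: 40 + 42 = 82 months.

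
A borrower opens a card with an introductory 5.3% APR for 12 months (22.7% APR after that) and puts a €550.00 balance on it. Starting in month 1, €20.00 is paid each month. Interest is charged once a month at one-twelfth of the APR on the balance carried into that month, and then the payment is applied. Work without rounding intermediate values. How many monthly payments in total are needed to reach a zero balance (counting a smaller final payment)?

33 months

Promo months 1–12 at r₀ = 5.3%/12 = 0.00441667; months 13+ at r₁ = 22.7%/12 = 0.0189167.
After month 12: iterate B ← B·(1+r₀) − €20.00 for 12 months → €333.95.
Then at r₁ with €20.00/mo: n₂ = −ln(1 − r₁·B/P)/ln(1+r₁) ≈ 20.26 → 21 more payments.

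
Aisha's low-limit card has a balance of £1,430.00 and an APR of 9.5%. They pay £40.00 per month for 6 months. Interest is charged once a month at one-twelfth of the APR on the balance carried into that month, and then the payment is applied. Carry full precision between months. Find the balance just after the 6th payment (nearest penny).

Monthly rate r = 9.5%/12 = 0.791667% = 0.00791667.
Each month: B ← B·(1+r) − £40.00.
Month 1: interest £11.32; balance after payment £1,401.32.
Month 2: interest £11.09; balance after payment £1,372.41.
Month 3: interest £10.86; balance after payment £1,343.28.
Month 4: interest £10.63; balance after payment £1,313.91.
Month 5: interest £10.40; balance after payment £1,284.32.
Month 6: interest £10.17; balance after payment £1,254.48.

£1,254.48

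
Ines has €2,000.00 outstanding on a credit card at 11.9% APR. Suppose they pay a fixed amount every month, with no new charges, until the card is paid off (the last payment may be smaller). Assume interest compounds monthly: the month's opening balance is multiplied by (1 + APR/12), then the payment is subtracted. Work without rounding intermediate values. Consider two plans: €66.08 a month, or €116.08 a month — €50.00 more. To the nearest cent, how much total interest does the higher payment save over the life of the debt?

Monthly rate r = 11.9%/12 = 0.991667% = 0.00991667.
At €66.08/mo: n = ⌈−ln(1 − rB₀/P)/ln(1+r)⌉ = 37 payments (last €11.00); total interest = total paid − €2,000.00 = €389.88.
At €116.08/mo: 19 payments (last €114.64); total interest €204.08.
Interest saved = €389.88 − €204.08 = €185.80.

€185.80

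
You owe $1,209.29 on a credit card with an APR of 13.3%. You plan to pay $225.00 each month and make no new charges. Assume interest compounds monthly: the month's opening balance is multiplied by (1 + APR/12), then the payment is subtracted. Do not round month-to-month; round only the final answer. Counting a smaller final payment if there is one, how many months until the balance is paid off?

Monthly rate r = 13.3%/12 = 1.10833% = 0.0110833.
Recurrence: B ← B·(1+r) − $225.00.
Month 1: interest $13.40; balance after payment $997.69.
Month 2: interest $11.06; balance after payment $783.75.
Month 3: interest $8.69; balance after payment $567.44.
Month 4: interest $6.29; balance after payment $348.73.
Month 5: interest $3.87; balance after payment $127.59.
Month 6: interest $1.41; balance after payment $0.00.

6 months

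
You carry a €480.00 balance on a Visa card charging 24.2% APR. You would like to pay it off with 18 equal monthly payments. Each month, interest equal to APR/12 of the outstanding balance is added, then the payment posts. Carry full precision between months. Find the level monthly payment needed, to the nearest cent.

€32.06

Monthly rate r = 24.2%/12 = 2.01667% = 0.0201667.
Level-payment amortization: P = B₀·r / (1 − (1+r)^(−n)) = 480.00·0.0201667 / (1 − 1.02017^(−18)).
Denominator 1 − (1+r)^(−18) = 0.301896724.
P = 9.68 / 0.301896724 ≈ 32.06.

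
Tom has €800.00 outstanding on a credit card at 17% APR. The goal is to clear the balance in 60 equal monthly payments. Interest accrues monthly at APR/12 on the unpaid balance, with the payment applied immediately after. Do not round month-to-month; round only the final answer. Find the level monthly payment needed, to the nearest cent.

Monthly rate r = 17%/12 = 1.41667% = 0.0141667.
Level-payment amortization: P = B₀·r / (1 − (1+r)^(−n)) = 800.00·0.0141667 / (1 − 1.01417^(−60)).
Denominator 1 − (1+r)^(−60) = 0.570028105.
P = 11.3333 / 0.570028105 ≈ 19.88.

€19.88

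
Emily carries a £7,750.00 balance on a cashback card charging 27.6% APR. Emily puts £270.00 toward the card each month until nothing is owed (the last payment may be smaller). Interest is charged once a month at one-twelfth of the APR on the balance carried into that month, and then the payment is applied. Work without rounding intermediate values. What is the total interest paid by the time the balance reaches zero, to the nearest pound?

Monthly rate r = 27.6%/12 = 2.3% = 0.023.
Payoff takes n = ⌈−ln(1 − rB₀/P)/ln(1+r)⌉ = ⌈47.466⌉ = 48 payments; the last is £126.61.
Total paid = 47·£270.00 + £126.61 = £12,816.61.
Total interest = total paid − principal = £12,816.61 − £7,750.00 = £5,066.61.

£5,067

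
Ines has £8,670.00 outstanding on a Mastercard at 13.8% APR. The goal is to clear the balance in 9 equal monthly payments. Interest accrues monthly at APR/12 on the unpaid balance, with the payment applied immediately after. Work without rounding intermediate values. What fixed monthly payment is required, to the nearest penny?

Monthly rate r = 13.8%/12 = 1.15% = 0.0115.
Level-payment amortization: P = B₀·r / (1 − (1+r)^(−n)) = 8670.00·0.0115 / (1 − 1.0115^(−9)).
Denominator 1 − (1+r)^(−9) = 0.0977912889.
P = 99.705 / 0.0977912889 ≈ 1019.57.

£1,019.57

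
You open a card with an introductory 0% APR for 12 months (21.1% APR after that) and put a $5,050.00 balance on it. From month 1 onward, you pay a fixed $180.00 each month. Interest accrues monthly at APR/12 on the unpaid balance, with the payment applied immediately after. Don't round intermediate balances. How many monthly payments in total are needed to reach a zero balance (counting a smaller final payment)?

32 months

Promo months 1–12 at r₀ = 0%/12 = 0; months 13+ at r₁ = 21.1%/12 = 0.0175833.
After month 12 (no interest yet): B = $5,050.00 − 12·$180.00 = $2,890.00.
Then at r₁ with $180.00/mo: n₂ = −ln(1 − r₁·B/P)/ln(1+r₁) ≈ 19.03 → 20 more payments.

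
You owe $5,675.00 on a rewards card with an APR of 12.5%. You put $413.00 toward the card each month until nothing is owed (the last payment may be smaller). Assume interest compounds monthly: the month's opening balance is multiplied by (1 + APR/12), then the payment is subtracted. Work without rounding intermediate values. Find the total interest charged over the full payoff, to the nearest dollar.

$482

Monthly rate r = 12.5%/12 = 1.04167% = 0.0104167.
Payoff takes n = ⌈−ln(1 − rB₀/P)/ln(1+r)⌉ = ⌈14.907⌉ = 15 payments; the last is $374.63.
Total paid = 14·$413.00 + $374.63 = $6,156.63.
Total interest = total paid − principal = $6,156.63 − $5,675.00 = $481.63.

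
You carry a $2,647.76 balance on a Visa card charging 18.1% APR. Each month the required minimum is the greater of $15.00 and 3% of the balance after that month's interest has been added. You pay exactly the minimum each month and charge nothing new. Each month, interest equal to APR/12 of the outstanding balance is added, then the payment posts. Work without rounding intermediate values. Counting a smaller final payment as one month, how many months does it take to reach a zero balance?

Monthly rate r = 18.1%/12 = 1.50833% = 0.0150833.
While 3% of the post-interest balance exceeds $15.00, each month B ← (B·(1+r))·(1 − 0.03), i.e. B shrinks by the factor (1+r)·0.97 = 0.98463.
This holds for months 1–109. Entering month 110 the balance is $489.42; 3% of the post-interest balance is now below $15.00, so the flat $15.00 minimum applies from here.
From month 110 a fixed $15.00 at rate r clears $489.42 in 46 more payments. Total: 109 + 46 = 155 months.

155 months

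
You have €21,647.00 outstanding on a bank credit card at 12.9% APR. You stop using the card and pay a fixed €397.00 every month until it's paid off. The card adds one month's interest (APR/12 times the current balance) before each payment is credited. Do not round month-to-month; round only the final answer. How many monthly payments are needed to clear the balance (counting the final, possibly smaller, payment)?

83 months

Monthly rate r = 12.9%/12 = 1.075% = 0.01075.
Recurrence: B ← B·(1+r) − €397.00.
Month 1: interest €232.71; balance after payment €21,482.71.
Month 2: interest €230.94; balance after payment €21,316.64.
Closed form: n = −ln(1 − rB₀/P)/ln(1+r) = −ln(0.41384)/ln(1.01075) ≈ 82.512, so the balance reaches zero during payment 83.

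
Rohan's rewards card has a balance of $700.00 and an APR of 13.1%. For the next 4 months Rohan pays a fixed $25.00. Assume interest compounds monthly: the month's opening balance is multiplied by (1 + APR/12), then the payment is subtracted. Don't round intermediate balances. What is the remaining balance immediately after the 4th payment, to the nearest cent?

Monthly rate r = 13.1%/12 = 1.09167% = 0.0109167.
Each month: B ← B·(1+r) − $25.00.
Month 1: interest $7.64; balance after payment $682.64.
Month 2: interest $7.45; balance after payment $665.09.
Month 3: interest $7.26; balance after payment $647.35.
Month 4: interest $7.07; balance after payment $629.42.

$629.42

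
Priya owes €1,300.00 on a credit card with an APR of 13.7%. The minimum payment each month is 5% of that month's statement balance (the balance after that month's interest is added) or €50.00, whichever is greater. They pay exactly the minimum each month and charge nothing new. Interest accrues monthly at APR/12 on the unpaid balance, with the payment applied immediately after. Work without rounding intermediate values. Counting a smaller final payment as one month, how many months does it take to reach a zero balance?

30 months

Monthly rate r = 13.7%/12 = 1.14167% = 0.0114167.
While 5% of the post-interest balance exceeds €50.00, each month B ← (B·(1+r))·(1 − 0.05), i.e. B shrinks by the factor (1+r)·0.95 = 0.96085.
This holds for months 1–7. Entering month 8 the balance is €982.92; 5% of the post-interest balance is now below €50.00, so the flat €50.00 minimum applies from here.
From month 8 a fixed €50.00 at rate r clears €982.92 in 23 more payments. Total: 7 + 23 = 30 months.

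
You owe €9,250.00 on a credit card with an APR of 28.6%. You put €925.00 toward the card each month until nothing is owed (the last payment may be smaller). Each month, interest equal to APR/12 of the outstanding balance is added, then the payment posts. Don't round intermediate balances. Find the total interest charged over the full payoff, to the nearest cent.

Monthly rate r = 28.6%/12 = 2.38333% = 0.0238333.
Payoff takes n = ⌈−ln(1 − rB₀/P)/ln(1+r)⌉ = ⌈11.559⌉ = 12 payments; the last is €519.31.
Total paid = 11·€925.00 + €519.31 = €10,694.31.
Total interest = total paid − principal = €10,694.31 − €9,250.00 = €1,444.31.

€1,444.31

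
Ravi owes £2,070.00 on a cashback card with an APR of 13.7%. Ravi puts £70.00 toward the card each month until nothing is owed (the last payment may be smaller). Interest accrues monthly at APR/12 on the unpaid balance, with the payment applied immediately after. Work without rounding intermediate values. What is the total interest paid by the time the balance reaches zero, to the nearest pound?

£470

Monthly rate r = 13.7%/12 = 1.14167% = 0.0114167.
Payoff takes n = ⌈−ln(1 − rB₀/P)/ln(1+r)⌉ = ⌈36.284⌉ = 37 payments; the last is £19.97.
Total paid = 36·£70.00 + £19.97 = £2,539.97.
Total interest = total paid − principal = £2,539.97 − £2,070.00 = £469.97.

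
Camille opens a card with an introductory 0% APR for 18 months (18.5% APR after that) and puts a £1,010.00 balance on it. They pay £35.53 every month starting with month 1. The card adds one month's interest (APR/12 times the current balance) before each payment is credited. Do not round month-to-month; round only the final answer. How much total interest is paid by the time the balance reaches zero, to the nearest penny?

Promo months 1–18 at r₀ = 0%/12 = 0; months 19+ at r₁ = 18.5%/12 = 0.0154167.
After month 18 (no interest yet): B = £1,010.00 − 18·£35.53 = £370.46.
Then at r₁ with £35.53/mo: n₂ = −ln(1 − r₁·B/P)/ln(1+r₁) ≈ 11.45 → 12 more payments.
Total paid = 29·£35.53 + £16.21 = £1,046.58; interest = £1,046.58 − £1,010.00 = £36.58.

£36.58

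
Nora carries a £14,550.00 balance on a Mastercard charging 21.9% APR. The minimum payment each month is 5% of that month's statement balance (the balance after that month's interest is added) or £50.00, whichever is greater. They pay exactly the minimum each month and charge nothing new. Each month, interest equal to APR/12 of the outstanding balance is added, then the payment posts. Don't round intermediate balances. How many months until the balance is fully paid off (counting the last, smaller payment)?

106 months

Monthly rate r = 21.9%/12 = 1.825% = 0.01825.
While 5% of the post-interest balance exceeds £50.00, each month B ← (B·(1+r))·(1 − 0.05), i.e. B shrinks by the factor (1+r)·0.95 = 0.96734.
This holds for months 1–82. Entering month 83 the balance is £955.57; 5% of the post-interest balance is now below £50.00, so the flat £50.00 minimum applies from here.
From month 83 a fixed £50.00 at rate r clears £955.57 in 24 more payments. Total: 82 + 24 = 106 months.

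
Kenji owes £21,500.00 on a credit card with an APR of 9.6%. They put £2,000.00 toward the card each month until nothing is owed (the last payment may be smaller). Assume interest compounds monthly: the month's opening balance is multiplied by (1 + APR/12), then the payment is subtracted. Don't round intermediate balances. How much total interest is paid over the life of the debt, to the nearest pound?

£1,073

Monthly rate r = 9.6%/12 = 0.8% = 0.008.
Payoff takes n = ⌈−ln(1 − rB₀/P)/ln(1+r)⌉ = ⌈11.285⌉ = 12 payments; the last is £572.61.
Total paid = 11·£2,000.00 + £572.61 = £22,572.61.
Total interest = total paid − principal = £22,572.61 − £21,500.00 = £1,072.61.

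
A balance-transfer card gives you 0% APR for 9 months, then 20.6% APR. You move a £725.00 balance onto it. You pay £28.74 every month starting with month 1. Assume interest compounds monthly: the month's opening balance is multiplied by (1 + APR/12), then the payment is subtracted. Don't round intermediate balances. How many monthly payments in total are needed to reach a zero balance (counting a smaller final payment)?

Promo months 1–9 at r₀ = 0%/12 = 0; months 10+ at r₁ = 20.6%/12 = 0.0171667.
After month 9 (no interest yet): B = £725.00 − 9·£28.74 = £466.34.
Then at r₁ with £28.74/mo: n₂ = −ln(1 − r₁·B/P)/ln(1+r₁) ≈ 19.18 → 20 more payments.

29 payments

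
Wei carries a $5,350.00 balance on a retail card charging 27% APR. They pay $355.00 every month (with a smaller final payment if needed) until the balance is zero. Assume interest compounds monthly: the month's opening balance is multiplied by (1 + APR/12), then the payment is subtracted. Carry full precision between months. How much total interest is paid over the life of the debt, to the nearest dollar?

Monthly rate r = 27%/12 = 2.25% = 0.0225.
Payoff takes n = ⌈−ln(1 − rB₀/P)/ln(1+r)⌉ = ⌈18.612⌉ = 19 payments; the last is $218.21.
Total paid = 18·$355.00 + $218.21 = $6,608.21.
Total interest = total paid − principal = $6,608.21 − $5,350.00 = $1,258.21.

$1,258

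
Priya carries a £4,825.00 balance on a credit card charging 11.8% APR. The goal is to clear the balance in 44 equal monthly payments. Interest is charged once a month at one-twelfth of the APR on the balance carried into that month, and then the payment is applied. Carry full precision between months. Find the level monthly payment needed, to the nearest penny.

Monthly rate r = 11.8%/12 = 0.983333% = 0.00983333.
Level-payment amortization: P = B₀·r / (1 − (1+r)^(−n)) = 4825.00·0.00983333 / (1 − 1.00983^(−44)).
Denominator 1 − (1+r)^(−44) = 0.349850688.
P = 47.4458 / 0.349850688 ≈ 135.62.

£135.62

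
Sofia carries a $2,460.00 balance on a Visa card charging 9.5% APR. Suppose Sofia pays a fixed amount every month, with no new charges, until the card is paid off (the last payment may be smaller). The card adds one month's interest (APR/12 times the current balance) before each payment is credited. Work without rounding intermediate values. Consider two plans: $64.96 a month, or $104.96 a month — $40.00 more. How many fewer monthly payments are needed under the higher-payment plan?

Monthly rate r = 9.5%/12 = 0.791667% = 0.00791667.
At $64.96/mo: n = ⌈−ln(1 − rB₀/P)/ln(1+r)⌉ = 46 payments (last $12.74); total interest = total paid − $2,460.00 = $475.94.
At $104.96/mo: 27 payments (last $2.88); total interest $271.84.
Payments saved = 46 − 27 = 19.

19 fewer payments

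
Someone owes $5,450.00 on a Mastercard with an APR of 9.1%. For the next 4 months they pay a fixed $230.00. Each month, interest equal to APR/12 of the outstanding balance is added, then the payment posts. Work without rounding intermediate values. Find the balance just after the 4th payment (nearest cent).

$4,686.69

Monthly rate r = 9.1%/12 = 0.758333% = 0.00758333.
Each month: B ← B·(1+r) − $230.00.
Month 1: interest $41.33; balance after payment $5,261.33.
Month 2: interest $39.90; balance after payment $5,071.23.
Month 3: interest $38.46; balance after payment $4,879.68.
Month 4: interest $37.00; balance after payment $4,686.69.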